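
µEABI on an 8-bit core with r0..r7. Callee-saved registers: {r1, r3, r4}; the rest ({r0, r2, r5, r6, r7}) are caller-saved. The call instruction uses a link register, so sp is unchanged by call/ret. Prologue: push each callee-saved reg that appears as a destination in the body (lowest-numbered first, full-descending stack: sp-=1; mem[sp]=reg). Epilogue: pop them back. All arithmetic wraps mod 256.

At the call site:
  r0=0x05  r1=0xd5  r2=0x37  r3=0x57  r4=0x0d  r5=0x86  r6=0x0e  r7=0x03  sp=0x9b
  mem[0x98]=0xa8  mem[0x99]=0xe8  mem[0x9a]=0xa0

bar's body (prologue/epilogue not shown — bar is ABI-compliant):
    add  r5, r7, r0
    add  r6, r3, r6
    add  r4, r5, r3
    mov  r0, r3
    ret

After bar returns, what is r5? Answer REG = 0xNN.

prologue: push r4 → mem[0x9a]=0x0d, sp=0x9a
body[0] add  r5, r7, r0 → r5=0x08
body[1] add  r6, r3, r6 → r6=0x65
body[2] add  r4, r5, r3 → r4=0x5f
body[3] mov  r0, r3 → r0=0x57
epilogue: pop r4=0x0d, sp=0x9b
r5 is caller-saved → body value

REG = 0x08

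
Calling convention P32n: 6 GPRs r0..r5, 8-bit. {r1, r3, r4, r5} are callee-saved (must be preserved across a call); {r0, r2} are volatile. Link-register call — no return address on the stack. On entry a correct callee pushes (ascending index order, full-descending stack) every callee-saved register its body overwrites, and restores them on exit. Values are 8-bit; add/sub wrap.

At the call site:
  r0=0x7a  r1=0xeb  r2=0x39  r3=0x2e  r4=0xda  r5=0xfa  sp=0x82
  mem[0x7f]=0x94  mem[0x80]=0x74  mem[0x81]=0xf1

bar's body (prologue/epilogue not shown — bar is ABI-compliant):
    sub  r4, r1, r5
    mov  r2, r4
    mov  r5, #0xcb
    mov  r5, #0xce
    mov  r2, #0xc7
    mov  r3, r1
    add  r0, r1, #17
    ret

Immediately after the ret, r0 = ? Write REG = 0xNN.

REG = 0xfc

prologue: push r3 → mem[0x81]=0x2e, sp=0x81
prologue: push r4 → mem[0x80]=0xda, sp=0x80
prologue: push r5 → mem[0x7f]=0xfa, sp=0x7f
body[0] sub  r4, r1, r5 → r4=0xf1
body[1] mov  r2, r4 → r2=0xf1
body[2] mov  r5, #0xcb → r5=0xcb
body[3] mov  r5, #0xce → r5=0xce
body[4] mov  r2, #0xc7 → r2=0xc7
body[5] mov  r3, r1 → r3=0xeb
body[6] add  r0, r1, #17 → r0=0xfc
epilogue: pop r5=0xfa, sp=0x80
epilogue: pop r4=0xda, sp=0x81
epilogue: pop r3=0x2e, sp=0x82
r0 is caller-saved → body value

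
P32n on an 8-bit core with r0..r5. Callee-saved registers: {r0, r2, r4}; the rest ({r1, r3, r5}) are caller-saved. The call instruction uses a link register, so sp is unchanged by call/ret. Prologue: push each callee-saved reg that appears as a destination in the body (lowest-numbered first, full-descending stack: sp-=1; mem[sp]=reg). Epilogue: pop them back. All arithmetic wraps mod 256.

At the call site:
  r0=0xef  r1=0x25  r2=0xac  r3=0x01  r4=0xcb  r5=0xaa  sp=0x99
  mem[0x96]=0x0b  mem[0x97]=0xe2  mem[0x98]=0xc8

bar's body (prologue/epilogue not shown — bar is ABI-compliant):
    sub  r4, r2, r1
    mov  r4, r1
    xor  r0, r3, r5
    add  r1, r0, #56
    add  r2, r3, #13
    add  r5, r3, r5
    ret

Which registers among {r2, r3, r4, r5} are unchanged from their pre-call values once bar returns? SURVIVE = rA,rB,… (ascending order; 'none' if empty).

SURVIVE = r2,r3,r4

prologue: push r0 → mem[0x98]=0xef, sp=0x98
prologue: push r2 → mem[0x97]=0xac, sp=0x97
prologue: push r4 → mem[0x96]=0xcb, sp=0x96
body[0] sub  r4, r2, r1 → r4=0x87
body[1] mov  r4, r1 → r4=0x25
body[2] xor  r0, r3, r5 → r0=0xab
body[3] add  r1, r0, #56 → r1=0xe3
body[4] add  r2, r3, #13 → r2=0x0e
body[5] add  r5, r3, r5 → r5=0xab
epilogue: pop r4=0xcb, sp=0x97
epilogue: pop r2=0xac, sp=0x98
epilogue: pop r0=0xef, sp=0x99
r2: callee-saved, written=True
r3: caller-saved, written=False
r4: callee-saved, written=True
r5: caller-saved, written=True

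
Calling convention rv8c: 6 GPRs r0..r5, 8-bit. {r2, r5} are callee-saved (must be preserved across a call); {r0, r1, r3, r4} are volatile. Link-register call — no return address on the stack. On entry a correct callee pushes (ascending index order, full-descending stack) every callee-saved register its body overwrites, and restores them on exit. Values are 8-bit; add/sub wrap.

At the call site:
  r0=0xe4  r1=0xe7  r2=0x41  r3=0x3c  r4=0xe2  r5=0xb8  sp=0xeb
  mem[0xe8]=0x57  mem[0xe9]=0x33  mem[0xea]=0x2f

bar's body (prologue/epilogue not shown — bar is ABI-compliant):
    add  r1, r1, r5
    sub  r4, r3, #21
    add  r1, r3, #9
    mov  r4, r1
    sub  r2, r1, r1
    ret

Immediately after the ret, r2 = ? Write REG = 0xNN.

REG = 0x41

prologue: push r2 → mem[0xea]=0x41, sp=0xea
body[0] add  r1, r1, r5 → r1=0x9f
body[1] sub  r4, r3, #21 → r4=0x27
body[2] add  r1, r3, #9 → r1=0x45
body[3] mov  r4, r1 → r4=0x45
body[4] sub  r2, r1, r1 → r2=0x00
epilogue: pop r2=0x41, sp=0xeb
r2 is callee-saved → restored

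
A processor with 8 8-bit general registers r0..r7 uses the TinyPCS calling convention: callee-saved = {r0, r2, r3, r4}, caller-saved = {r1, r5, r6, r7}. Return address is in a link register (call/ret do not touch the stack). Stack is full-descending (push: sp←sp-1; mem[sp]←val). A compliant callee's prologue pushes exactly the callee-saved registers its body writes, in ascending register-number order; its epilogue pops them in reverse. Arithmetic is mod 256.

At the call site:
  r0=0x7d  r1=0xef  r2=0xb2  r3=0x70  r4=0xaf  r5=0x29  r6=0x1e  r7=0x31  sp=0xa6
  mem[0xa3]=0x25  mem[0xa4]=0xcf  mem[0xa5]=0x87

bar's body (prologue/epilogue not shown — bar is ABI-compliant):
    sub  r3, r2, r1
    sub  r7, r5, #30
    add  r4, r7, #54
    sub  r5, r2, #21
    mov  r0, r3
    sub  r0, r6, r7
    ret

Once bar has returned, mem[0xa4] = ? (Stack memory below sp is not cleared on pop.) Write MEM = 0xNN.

prologue: push r0 → mem[0xa5]=0x7d, sp=0xa5
prologue: push r3 → mem[0xa4]=0x70, sp=0xa4
prologue: push r4 → mem[0xa3]=0xaf, sp=0xa3
body[0] sub  r3, r2, r1 → r3=0xc3
body[1] sub  r7, r5, #30 → r7=0x0b
body[2] add  r4, r7, #54 → r4=0x41
body[3] sub  r5, r2, #21 → r5=0x9d
body[4] mov  r0, r3 → r0=0xc3
body[5] sub  r0, r6, r7 → r0=0x13
epilogue: pop r4=0xaf, sp=0xa4
epilogue: pop r3=0x70, sp=0xa5
epilogue: pop r0=0x7d, sp=0xa6
prologue pushed ['r0', 'r3', 'r4'] at ['0xa5', '0xa4', '0xa3']

MEM = 0x70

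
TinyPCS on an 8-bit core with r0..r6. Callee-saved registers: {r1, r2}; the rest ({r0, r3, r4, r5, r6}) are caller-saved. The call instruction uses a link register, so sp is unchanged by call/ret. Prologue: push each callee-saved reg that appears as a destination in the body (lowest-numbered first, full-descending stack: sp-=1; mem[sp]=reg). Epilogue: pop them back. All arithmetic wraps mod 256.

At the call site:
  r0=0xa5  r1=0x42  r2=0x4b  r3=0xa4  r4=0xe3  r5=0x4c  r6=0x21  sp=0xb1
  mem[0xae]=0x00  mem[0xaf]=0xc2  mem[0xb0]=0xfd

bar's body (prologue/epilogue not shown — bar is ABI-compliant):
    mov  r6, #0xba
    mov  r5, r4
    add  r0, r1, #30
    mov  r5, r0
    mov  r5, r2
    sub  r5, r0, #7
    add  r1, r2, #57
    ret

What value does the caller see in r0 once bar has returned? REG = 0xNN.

REG = 0x60

prologue: push r1 → mem[0xb0]=0x42, sp=0xb0
body[0] mov  r6, #0xba → r6=0xba
body[1] mov  r5, r4 → r5=0xe3
body[2] add  r0, r1, #30 → r0=0x60
body[3] mov  r5, r0 → r5=0x60
body[4] mov  r5, r2 → r5=0x4b
body[5] sub  r5, r0, #7 → r5=0x59
body[6] add  r1, r2, #57 → r1=0x84
epilogue: pop r1=0x42, sp=0xb1
r0 is caller-saved → body value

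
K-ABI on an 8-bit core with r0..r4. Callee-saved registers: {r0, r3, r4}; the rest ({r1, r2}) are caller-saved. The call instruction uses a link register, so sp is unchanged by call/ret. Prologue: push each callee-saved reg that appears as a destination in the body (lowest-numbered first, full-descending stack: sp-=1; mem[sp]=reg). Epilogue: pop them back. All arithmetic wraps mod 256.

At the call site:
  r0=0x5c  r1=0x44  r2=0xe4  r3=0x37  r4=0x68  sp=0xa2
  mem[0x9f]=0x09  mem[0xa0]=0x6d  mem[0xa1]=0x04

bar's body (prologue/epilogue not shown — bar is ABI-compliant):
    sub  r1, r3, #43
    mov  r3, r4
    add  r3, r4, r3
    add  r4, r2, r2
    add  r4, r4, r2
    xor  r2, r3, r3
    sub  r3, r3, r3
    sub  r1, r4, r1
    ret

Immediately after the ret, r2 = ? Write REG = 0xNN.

prologue: push r3 → mem[0xa1]=0x37, sp=0xa1
prologue: push r4 → mem[0xa0]=0x68, sp=0xa0
body[0] sub  r1, r3, #43 → r1=0x0c
body[1] mov  r3, r4 → r3=0x68
body[2] add  r3, r4, r3 → r3=0xd0
body[3] add  r4, r2, r2 → r4=0xc8
body[4] add  r4, r4, r2 → r4=0xac
body[5] xor  r2, r3, r3 → r2=0x00
body[6] sub  r3, r3, r3 → r3=0x00
body[7] sub  r1, r4, r1 → r1=0xa0
epilogue: pop r4=0x68, sp=0xa1
epilogue: pop r3=0x37, sp=0xa2
r2 is caller-saved → body value

REG = 0x00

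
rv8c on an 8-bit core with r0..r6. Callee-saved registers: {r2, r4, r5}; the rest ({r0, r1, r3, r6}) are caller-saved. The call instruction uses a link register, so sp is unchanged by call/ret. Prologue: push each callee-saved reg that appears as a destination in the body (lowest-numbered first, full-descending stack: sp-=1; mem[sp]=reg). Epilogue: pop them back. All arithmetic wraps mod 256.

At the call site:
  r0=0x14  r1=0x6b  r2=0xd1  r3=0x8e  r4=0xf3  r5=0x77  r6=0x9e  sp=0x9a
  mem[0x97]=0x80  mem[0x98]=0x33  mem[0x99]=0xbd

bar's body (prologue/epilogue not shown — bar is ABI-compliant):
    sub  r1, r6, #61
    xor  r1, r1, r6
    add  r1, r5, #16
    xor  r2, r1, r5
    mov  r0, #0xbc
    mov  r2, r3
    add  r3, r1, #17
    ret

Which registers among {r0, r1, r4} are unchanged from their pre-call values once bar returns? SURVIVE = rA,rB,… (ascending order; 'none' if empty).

prologue: push r2 → mem[0x99]=0xd1, sp=0x99
body[0] sub  r1, r6, #61 → r1=0x61
body[1] xor  r1, r1, r6 → r1=0xff
body[2] add  r1, r5, #16 → r1=0x87
body[3] xor  r2, r1, r5 → r2=0xf0
body[4] mov  r0, #0xbc → r0=0xbc
body[5] mov  r2, r3 → r2=0x8e
body[6] add  r3, r1, #17 → r3=0x98
epilogue: pop r2=0xd1, sp=0x9a
r0: caller-saved, written=True
r1: caller-saved, written=True
r4: callee-saved, written=False

SURVIVE = r4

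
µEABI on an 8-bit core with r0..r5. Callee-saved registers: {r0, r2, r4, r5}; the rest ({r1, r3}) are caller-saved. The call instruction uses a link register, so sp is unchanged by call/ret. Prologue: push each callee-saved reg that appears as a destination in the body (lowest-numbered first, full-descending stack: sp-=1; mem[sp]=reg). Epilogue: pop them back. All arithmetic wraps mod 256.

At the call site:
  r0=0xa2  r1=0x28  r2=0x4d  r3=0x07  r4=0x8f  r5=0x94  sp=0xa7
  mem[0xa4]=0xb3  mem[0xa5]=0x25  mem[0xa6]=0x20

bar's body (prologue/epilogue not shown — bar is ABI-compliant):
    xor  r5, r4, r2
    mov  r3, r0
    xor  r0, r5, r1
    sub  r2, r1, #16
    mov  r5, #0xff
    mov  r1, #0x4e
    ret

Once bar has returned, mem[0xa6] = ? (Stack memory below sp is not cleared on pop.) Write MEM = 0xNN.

MEM = 0xa2

prologue: push r0 -> mem[0xa6]=0xa2, sp=0xa6
prologue: push r2 -> mem[0xa5]=0x4d, sp=0xa5
prologue: push r5 -> mem[0xa4]=0x94, sp=0xa4
body[0] xor  r5, r4, r2 -> r5=0xc2
body[1] mov  r3, r0 -> r3=0xa2
body[2] xor  r0, r5, r1 -> r0=0xea
body[3] sub  r2, r1, #16 -> r2=0x18
body[4] mov  r5, #0xff -> r5=0xff
body[5] mov  r1, #0x4e -> r1=0x4e
epilogue: pop r5=0x94, sp=0xa5
epilogue: pop r2=0x4d, sp=0xa6
epilogue: pop r0=0xa2, sp=0xa7
prologue pushed ['r0', 'r2', 'r5'] at ['0xa6', '0xa5', '0xa4']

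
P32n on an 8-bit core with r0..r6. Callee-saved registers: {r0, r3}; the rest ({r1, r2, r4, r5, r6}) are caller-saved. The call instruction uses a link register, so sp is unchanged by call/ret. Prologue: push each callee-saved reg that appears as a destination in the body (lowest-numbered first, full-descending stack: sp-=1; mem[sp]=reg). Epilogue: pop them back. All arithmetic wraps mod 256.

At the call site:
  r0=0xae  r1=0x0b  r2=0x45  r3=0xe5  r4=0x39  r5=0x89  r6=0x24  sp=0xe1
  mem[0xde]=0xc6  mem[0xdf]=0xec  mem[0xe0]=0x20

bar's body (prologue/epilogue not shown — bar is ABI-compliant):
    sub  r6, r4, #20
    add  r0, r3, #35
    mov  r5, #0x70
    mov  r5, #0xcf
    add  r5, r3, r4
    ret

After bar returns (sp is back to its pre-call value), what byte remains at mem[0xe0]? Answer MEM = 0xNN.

MEM = 0xae

prologue: push r0 -> mem[0xe0]=0xae, sp=0xe0
body[0] sub  r6, r4, #20 -> r6=0x25
body[1] add  r0, r3, #35 -> r0=0x08
body[2] mov  r5, #0x70 -> r5=0x70
body[3] mov  r5, #0xcf -> r5=0xcf
body[4] add  r5, r3, r4 -> r5=0x1e
epilogue: pop r0=0xae, sp=0xe1
prologue pushed ['r0'] at ['0xe0']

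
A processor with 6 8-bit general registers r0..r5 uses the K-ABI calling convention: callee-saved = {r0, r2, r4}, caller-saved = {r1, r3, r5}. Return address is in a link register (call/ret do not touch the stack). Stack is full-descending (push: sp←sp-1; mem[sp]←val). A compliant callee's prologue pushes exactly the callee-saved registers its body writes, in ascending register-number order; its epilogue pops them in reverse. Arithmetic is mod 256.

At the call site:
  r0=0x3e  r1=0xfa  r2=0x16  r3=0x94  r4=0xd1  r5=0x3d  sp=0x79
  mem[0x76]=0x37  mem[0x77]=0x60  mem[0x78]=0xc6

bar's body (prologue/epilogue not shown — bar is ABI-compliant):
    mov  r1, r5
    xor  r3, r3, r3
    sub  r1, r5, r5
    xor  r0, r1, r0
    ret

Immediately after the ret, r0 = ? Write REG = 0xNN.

prologue: push r0 -> mem[0x78]=0x3e, sp=0x78
body[0] mov  r1, r5 -> r1=0x3d
body[1] xor  r3, r3, r3 -> r3=0x00
body[2] sub  r1, r5, r5 -> r1=0x00
body[3] xor  r0, r1, r0 -> r0=0x3e
epilogue: pop r0=0x3e, sp=0x79
r0 is callee-saved -> restored

REG = 0x3e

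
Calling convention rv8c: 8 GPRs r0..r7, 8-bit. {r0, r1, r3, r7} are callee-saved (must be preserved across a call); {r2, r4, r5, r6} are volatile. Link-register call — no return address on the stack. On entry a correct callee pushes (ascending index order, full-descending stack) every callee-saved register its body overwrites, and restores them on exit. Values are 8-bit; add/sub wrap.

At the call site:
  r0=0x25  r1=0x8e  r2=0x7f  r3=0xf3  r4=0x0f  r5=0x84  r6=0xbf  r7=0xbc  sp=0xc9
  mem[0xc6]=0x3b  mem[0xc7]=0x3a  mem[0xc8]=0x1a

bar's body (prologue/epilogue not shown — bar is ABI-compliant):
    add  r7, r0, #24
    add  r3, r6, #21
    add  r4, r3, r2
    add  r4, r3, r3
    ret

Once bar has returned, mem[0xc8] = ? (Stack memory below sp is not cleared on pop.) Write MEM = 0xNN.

prologue: push r3 -> mem[0xc8]=0xf3, sp=0xc8
prologue: push r7 -> mem[0xc7]=0xbc, sp=0xc7
body[0] add  r7, r0, #24 -> r7=0x3d
body[1] add  r3, r6, #21 -> r3=0xd4
body[2] add  r4, r3, r2 -> r4=0x53
body[3] add  r4, r3, r3 -> r4=0xa8
epilogue: pop r7=0xbc, sp=0xc8
epilogue: pop r3=0xf3, sp=0xc9
prologue pushed ['r3', 'r7'] at ['0xc8', '0xc7']

MEM = 0xf3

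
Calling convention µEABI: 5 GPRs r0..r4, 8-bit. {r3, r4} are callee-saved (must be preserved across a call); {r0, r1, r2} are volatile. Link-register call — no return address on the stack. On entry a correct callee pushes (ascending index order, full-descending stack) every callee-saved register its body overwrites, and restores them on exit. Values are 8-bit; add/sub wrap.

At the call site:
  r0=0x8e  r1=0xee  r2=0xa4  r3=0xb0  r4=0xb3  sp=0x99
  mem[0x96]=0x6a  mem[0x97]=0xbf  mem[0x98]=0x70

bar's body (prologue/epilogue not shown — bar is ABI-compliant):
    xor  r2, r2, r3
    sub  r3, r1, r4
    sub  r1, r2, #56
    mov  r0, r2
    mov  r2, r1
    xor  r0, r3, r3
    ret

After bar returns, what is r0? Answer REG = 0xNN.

prologue: push r3 → mem[0x98]=0xb0, sp=0x98
body[0] xor  r2, r2, r3 → r2=0x14
body[1] sub  r3, r1, r4 → r3=0x3b
body[2] sub  r1, r2, #56 → r1=0xdc
body[3] mov  r0, r2 → r0=0x14
body[4] mov  r2, r1 → r2=0xdc
body[5] xor  r0, r3, r3 → r0=0x00
epilogue: pop r3=0xb0, sp=0x99
r0 is caller-saved → body value

REG = 0x00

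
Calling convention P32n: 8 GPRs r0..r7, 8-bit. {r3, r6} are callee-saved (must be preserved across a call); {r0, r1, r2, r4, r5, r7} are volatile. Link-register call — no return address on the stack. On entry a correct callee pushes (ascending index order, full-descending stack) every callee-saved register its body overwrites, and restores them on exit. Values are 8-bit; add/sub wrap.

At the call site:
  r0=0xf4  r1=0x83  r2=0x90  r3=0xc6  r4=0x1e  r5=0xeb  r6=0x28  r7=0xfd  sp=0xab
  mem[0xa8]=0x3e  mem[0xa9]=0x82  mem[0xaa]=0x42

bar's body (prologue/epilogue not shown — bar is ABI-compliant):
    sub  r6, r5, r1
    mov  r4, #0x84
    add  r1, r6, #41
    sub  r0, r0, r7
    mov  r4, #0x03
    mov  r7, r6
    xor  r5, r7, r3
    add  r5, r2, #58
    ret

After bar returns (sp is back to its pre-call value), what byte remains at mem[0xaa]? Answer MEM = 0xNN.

MEM = 0x28

prologue: push r6 -> mem[0xaa]=0x28, sp=0xaa
body[0] sub  r6, r5, r1 -> r6=0x68
body[1] mov  r4, #0x84 -> r4=0x84
body[2] add  r1, r6, #41 -> r1=0x91
body[3] sub  r0, r0, r7 -> r0=0xf7
body[4] mov  r4, #0x03 -> r4=0x03
body[5] mov  r7, r6 -> r7=0x68
body[6] xor  r5, r7, r3 -> r5=0xae
body[7] add  r5, r2, #58 -> r5=0xca
epilogue: pop r6=0x28, sp=0xab
prologue pushed ['r6'] at ['0xaa']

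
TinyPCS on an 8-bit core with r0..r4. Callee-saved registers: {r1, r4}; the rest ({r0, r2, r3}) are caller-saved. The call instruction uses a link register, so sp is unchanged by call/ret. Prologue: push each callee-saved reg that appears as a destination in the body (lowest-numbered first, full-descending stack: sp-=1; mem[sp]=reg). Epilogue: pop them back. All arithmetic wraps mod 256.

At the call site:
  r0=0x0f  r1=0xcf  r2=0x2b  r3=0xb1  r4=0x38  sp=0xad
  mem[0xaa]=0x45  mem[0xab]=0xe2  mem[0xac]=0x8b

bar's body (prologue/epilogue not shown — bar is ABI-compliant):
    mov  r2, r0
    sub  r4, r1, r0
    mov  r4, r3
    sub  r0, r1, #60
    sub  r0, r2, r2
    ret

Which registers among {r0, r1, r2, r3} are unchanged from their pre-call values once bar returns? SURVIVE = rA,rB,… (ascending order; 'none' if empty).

prologue: push r4 → mem[0xac]=0x38, sp=0xac
body[0] mov  r2, r0 → r2=0x0f
body[1] sub  r4, r1, r0 → r4=0xc0
body[2] mov  r4, r3 → r4=0xb1
body[3] sub  r0, r1, #60 → r0=0x93
body[4] sub  r0, r2, r2 → r0=0x00
epilogue: pop r4=0x38, sp=0xad
r0: caller-saved, written=True
r1: callee-saved, written=False
r2: caller-saved, written=True
r3: caller-saved, written=False

SURVIVE = r1,r3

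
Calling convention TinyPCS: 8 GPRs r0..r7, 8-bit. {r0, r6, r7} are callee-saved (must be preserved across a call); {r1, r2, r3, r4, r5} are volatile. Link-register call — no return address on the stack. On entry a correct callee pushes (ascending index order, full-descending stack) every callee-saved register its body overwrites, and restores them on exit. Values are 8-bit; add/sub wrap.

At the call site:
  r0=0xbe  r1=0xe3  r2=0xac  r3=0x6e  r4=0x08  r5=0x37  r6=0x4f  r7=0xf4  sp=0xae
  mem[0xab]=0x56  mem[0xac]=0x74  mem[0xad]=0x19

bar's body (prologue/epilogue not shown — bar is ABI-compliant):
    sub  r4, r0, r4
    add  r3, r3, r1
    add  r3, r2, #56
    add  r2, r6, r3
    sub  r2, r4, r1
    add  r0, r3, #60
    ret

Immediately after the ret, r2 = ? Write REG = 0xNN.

REG = 0xd3

prologue: push r0 → mem[0xad]=0xbe, sp=0xad
body[0] sub  r4, r0, r4 → r4=0xb6
body[1] add  r3, r3, r1 → r3=0x51
body[2] add  r3, r2, #56 → r3=0xe4
body[3] add  r2, r6, r3 → r2=0x33
body[4] sub  r2, r4, r1 → r2=0xd3
body[5] add  r0, r3, #60 → r0=0x20
epilogue: pop r0=0xbe, sp=0xae
r2 is caller-saved → body value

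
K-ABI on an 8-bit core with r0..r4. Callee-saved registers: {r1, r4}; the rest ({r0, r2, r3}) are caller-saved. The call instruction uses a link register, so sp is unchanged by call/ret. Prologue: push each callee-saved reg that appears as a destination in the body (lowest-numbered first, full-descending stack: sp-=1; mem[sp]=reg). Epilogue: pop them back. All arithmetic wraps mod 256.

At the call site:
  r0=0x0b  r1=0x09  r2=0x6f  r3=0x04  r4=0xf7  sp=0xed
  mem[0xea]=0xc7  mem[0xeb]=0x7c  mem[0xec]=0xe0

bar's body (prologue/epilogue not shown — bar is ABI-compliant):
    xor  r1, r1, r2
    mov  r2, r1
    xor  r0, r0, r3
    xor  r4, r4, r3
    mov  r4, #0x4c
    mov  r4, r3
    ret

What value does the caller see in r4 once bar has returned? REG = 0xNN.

REG = 0xf7

prologue: push r1 -> mem[0xec]=0x09, sp=0xec
prologue: push r4 -> mem[0xeb]=0xf7, sp=0xeb
body[0] xor  r1, r1, r2 -> r1=0x66
body[1] mov  r2, r1 -> r2=0x66
body[2] xor  r0, r0, r3 -> r0=0x0f
body[3] xor  r4, r4, r3 -> r4=0xf3
body[4] mov  r4, #0x4c -> r4=0x4c
body[5] mov  r4, r3 -> r4=0x04
epilogue: pop r4=0xf7, sp=0xec
epilogue: pop r1=0x09, sp=0xed
r4 is callee-saved -> restored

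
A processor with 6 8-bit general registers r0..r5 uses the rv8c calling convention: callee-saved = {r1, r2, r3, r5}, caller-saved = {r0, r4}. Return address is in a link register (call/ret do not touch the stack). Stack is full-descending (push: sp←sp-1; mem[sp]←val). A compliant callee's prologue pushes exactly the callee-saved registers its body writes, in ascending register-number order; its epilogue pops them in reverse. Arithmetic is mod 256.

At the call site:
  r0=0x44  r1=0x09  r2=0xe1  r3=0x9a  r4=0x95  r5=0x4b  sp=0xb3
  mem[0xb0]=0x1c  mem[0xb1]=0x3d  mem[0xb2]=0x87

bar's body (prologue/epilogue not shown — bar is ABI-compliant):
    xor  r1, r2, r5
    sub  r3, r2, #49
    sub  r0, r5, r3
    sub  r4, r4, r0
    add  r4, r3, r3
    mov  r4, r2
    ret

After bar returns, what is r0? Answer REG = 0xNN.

prologue: push r1 -> mem[0xb2]=0x09, sp=0xb2
prologue: push r3 -> mem[0xb1]=0x9a, sp=0xb1
body[0] xor  r1, r2, r5 -> r1=0xaa
body[1] sub  r3, r2, #49 -> r3=0xb0
body[2] sub  r0, r5, r3 -> r0=0x9b
body[3] sub  r4, r4, r0 -> r4=0xfa
body[4] add  r4, r3, r3 -> r4=0x60
body[5] mov  r4, r2 -> r4=0xe1
epilogue: pop r3=0x9a, sp=0xb2
epilogue: pop r1=0x09, sp=0xb3
r0 is caller-saved -> body value

REG = 0x9b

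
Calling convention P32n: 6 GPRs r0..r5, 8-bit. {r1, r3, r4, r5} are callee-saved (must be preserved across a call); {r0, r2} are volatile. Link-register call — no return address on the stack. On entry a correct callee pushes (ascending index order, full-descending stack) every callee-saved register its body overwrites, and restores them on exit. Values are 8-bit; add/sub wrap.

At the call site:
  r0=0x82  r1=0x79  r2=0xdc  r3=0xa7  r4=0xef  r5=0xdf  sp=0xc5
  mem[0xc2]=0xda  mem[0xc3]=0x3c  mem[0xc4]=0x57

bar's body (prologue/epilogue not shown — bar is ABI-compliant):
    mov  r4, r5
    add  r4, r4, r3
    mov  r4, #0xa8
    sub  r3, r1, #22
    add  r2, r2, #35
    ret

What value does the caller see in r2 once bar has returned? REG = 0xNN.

prologue: push r3 → mem[0xc4]=0xa7, sp=0xc4
prologue: push r4 → mem[0xc3]=0xef, sp=0xc3
body[0] mov  r4, r5 → r4=0xdf
body[1] add  r4, r4, r3 → r4=0x86
body[2] mov  r4, #0xa8 → r4=0xa8
body[3] sub  r3, r1, #22 → r3=0x63
body[4] add  r2, r2, #35 → r2=0xff
epilogue: pop r4=0xef, sp=0xc4
epilogue: pop r3=0xa7, sp=0xc5
r2 is caller-saved → body value

REG = 0xff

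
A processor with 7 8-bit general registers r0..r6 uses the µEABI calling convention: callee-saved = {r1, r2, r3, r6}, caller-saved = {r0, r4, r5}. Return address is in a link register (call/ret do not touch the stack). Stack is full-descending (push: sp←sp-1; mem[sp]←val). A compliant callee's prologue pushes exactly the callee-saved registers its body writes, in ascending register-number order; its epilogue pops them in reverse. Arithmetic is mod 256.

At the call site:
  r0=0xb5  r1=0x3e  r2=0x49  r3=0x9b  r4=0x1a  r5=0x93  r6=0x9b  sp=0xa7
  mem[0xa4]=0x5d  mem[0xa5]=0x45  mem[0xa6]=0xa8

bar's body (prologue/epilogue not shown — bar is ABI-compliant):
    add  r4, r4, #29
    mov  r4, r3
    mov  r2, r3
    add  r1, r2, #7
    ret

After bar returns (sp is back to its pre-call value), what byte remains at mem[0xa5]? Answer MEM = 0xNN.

prologue: push r1 -> mem[0xa6]=0x3e, sp=0xa6
prologue: push r2 -> mem[0xa5]=0x49, sp=0xa5
body[0] add  r4, r4, #29 -> r4=0x37
body[1] mov  r4, r3 -> r4=0x9b
body[2] mov  r2, r3 -> r2=0x9b
body[3] add  r1, r2, #7 -> r1=0xa2
epilogue: pop r2=0x49, sp=0xa6
epilogue: pop r1=0x3e, sp=0xa7
prologue pushed ['r1', 'r2'] at ['0xa6', '0xa5']

MEM = 0x49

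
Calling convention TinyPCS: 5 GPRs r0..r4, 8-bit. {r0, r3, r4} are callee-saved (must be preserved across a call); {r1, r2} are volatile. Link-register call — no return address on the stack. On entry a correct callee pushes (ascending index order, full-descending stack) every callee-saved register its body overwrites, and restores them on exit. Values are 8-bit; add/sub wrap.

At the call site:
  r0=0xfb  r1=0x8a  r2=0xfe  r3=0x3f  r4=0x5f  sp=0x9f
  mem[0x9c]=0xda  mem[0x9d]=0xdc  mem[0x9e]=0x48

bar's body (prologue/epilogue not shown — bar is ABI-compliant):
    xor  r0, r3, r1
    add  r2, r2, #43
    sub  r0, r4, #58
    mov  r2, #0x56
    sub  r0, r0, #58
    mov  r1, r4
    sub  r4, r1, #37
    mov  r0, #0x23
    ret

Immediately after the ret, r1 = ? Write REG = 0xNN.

REG = 0x5f

prologue: push r0 -> mem[0x9e]=0xfb, sp=0x9e
prologue: push r4 -> mem[0x9d]=0x5f, sp=0x9d
body[0] xor  r0, r3, r1 -> r0=0xb5
body[1] add  r2, r2, #43 -> r2=0x29
body[2] sub  r0, r4, #58 -> r0=0x25
body[3] mov  r2, #0x56 -> r2=0x56
body[4] sub  r0, r0, #58 -> r0=0xeb
body[5] mov  r1, r4 -> r1=0x5f
body[6] sub  r4, r1, #37 -> r4=0x3a
body[7] mov  r0, #0x23 -> r0=0x23
epilogue: pop r4=0x5f, sp=0x9e
epilogue: pop r0=0xfb, sp=0x9f
r1 is caller-saved -> body value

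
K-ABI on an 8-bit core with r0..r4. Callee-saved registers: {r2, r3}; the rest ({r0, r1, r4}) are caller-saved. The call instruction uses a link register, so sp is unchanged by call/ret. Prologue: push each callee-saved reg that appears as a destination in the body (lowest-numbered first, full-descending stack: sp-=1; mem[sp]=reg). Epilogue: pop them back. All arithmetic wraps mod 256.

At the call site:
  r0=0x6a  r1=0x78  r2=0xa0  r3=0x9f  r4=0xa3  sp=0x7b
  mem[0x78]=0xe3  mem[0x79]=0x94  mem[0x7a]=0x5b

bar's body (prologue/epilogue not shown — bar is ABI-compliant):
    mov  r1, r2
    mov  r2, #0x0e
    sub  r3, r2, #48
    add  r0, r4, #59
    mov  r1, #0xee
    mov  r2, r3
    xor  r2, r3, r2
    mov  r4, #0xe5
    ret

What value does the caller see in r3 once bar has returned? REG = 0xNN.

REG = 0x9f

prologue: push r2 -> mem[0x7a]=0xa0, sp=0x7a
prologue: push r3 -> mem[0x79]=0x9f, sp=0x79
body[0] mov  r1, r2 -> r1=0xa0
body[1] mov  r2, #0x0e -> r2=0x0e
body[2] sub  r3, r2, #48 -> r3=0xde
body[3] add  r0, r4, #59 -> r0=0xde
body[4] mov  r1, #0xee -> r1=0xee
body[5] mov  r2, r3 -> r2=0xde
body[6] xor  r2, r3, r2 -> r2=0x00
body[7] mov  r4, #0xe5 -> r4=0xe5
epilogue: pop r3=0x9f, sp=0x7a
epilogue: pop r2=0xa0, sp=0x7b
r3 is callee-saved -> restored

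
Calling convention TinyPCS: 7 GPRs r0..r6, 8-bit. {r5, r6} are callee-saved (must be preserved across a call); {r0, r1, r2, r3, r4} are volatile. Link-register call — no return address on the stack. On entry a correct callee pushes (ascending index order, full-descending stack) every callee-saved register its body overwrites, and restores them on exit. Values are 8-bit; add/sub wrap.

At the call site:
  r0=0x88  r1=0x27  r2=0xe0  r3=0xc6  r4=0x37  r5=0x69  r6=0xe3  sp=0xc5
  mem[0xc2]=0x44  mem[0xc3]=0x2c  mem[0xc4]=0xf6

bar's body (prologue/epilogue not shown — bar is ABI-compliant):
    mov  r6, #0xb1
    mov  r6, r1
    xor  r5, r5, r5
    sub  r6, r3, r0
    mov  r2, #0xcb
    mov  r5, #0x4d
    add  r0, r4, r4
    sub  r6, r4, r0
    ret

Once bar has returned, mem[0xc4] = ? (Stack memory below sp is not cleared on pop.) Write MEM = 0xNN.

prologue: push r5 -> mem[0xc4]=0x69, sp=0xc4
prologue: push r6 -> mem[0xc3]=0xe3, sp=0xc3
body[0] mov  r6, #0xb1 -> r6=0xb1
body[1] mov  r6, r1 -> r6=0x27
body[2] xor  r5, r5, r5 -> r5=0x00
body[3] sub  r6, r3, r0 -> r6=0x3e
body[4] mov  r2, #0xcb -> r2=0xcb
body[5] mov  r5, #0x4d -> r5=0x4d
body[6] add  r0, r4, r4 -> r0=0x6e
body[7] sub  r6, r4, r0 -> r6=0xc9
epilogue: pop r6=0xe3, sp=0xc4
epilogue: pop r5=0x69, sp=0xc5
prologue pushed ['r5', 'r6'] at ['0xc4', '0xc3']

MEM = 0x69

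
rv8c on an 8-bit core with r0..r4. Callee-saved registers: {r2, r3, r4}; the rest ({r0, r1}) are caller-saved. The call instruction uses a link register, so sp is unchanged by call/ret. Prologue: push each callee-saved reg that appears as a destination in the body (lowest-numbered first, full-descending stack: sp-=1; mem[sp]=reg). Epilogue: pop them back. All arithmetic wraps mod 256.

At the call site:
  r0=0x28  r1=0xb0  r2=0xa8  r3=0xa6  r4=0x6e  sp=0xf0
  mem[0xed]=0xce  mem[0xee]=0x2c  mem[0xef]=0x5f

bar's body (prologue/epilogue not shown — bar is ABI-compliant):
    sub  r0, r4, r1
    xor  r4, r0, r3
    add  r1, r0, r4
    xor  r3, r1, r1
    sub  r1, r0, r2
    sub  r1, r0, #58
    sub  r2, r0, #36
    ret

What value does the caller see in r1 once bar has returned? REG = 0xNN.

REG = 0x84

prologue: push r2 -> mem[0xef]=0xa8, sp=0xef
prologue: push r3 -> mem[0xee]=0xa6, sp=0xee
prologue: push r4 -> mem[0xed]=0x6e, sp=0xed
body[0] sub  r0, r4, r1 -> r0=0xbe
body[1] xor  r4, r0, r3 -> r4=0x18
body[2] add  r1, r0, r4 -> r1=0xd6
body[3] xor  r3, r1, r1 -> r3=0x00
body[4] sub  r1, r0, r2 -> r1=0x16
body[5] sub  r1, r0, #58 -> r1=0x84
body[6] sub  r2, r0, #36 -> r2=0x9a
epilogue: pop r4=0x6e, sp=0xee
epilogue: pop r3=0xa6, sp=0xef
epilogue: pop r2=0xa8, sp=0xf0
r1 is caller-saved -> body value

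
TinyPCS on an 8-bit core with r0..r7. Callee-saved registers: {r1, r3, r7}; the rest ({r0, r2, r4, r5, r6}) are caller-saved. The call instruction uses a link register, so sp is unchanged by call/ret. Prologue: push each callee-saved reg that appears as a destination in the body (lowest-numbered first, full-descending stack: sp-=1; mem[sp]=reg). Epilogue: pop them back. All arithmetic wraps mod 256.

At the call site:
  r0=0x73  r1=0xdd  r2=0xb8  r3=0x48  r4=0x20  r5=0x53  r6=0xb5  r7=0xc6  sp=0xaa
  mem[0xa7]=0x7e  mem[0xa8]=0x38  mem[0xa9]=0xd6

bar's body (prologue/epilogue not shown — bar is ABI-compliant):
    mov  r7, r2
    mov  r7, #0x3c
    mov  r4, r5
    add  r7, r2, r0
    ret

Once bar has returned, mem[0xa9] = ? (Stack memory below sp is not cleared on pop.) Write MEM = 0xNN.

MEM = 0xc6

prologue: push r7 → mem[0xa9]=0xc6, sp=0xa9
body[0] mov  r7, r2 → r7=0xb8
body[1] mov  r7, #0x3c → r7=0x3c
body[2] mov  r4, r5 → r4=0x53
body[3] add  r7, r2, r0 → r7=0x2b
epilogue: pop r7=0xc6, sp=0xaa
prologue pushed ['r7'] at ['0xa9']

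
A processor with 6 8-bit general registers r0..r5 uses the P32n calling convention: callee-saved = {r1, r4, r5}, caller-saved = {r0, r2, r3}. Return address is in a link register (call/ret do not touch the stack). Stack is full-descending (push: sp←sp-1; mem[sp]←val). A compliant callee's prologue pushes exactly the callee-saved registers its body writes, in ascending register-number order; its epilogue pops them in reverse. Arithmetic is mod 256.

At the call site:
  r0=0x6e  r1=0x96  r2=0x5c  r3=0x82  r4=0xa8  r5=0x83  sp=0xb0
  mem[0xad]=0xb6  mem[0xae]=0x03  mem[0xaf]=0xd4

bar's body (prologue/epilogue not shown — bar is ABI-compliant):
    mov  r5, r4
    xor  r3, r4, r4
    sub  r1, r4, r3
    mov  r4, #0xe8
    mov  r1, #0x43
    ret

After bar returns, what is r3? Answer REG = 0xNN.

prologue: push r1 → mem[0xaf]=0x96, sp=0xaf
prologue: push r4 → mem[0xae]=0xa8, sp=0xae
prologue: push r5 → mem[0xad]=0x83, sp=0xad
body[0] mov  r5, r4 → r5=0xa8
body[1] xor  r3, r4, r4 → r3=0x00
body[2] sub  r1, r4, r3 → r1=0xa8
body[3] mov  r4, #0xe8 → r4=0xe8
body[4] mov  r1, #0x43 → r1=0x43
epilogue: pop r5=0x83, sp=0xae
epilogue: pop r4=0xa8, sp=0xaf
epilogue: pop r1=0x96, sp=0xb0
r3 is caller-saved → body value

REG = 0x00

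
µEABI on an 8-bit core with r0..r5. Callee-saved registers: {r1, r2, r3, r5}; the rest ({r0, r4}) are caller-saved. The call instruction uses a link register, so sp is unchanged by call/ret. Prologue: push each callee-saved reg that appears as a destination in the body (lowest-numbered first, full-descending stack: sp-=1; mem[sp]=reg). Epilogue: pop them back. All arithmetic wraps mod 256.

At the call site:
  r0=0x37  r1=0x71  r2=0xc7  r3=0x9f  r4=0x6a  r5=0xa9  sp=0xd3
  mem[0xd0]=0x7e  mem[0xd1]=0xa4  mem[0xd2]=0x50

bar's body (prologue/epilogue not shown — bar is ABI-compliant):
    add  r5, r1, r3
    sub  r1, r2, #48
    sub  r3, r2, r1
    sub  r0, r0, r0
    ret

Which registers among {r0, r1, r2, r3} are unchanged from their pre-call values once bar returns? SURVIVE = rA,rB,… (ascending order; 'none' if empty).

SURVIVE = r1,r2,r3

prologue: push r1 -> mem[0xd2]=0x71, sp=0xd2
prologue: push r3 -> mem[0xd1]=0x9f, sp=0xd1
prologue: push r5 -> mem[0xd0]=0xa9, sp=0xd0
body[0] add  r5, r1, r3 -> r5=0x10
body[1] sub  r1, r2, #48 -> r1=0x97
body[2] sub  r3, r2, r1 -> r3=0x30
body[3] sub  r0, r0, r0 -> r0=0x00
epilogue: pop r5=0xa9, sp=0xd1
epilogue: pop r3=0x9f, sp=0xd2
epilogue: pop r1=0x71, sp=0xd3
r0: caller-saved, written=True
r1: callee-saved, written=True
r2: callee-saved, written=False
r3: callee-saved, written=True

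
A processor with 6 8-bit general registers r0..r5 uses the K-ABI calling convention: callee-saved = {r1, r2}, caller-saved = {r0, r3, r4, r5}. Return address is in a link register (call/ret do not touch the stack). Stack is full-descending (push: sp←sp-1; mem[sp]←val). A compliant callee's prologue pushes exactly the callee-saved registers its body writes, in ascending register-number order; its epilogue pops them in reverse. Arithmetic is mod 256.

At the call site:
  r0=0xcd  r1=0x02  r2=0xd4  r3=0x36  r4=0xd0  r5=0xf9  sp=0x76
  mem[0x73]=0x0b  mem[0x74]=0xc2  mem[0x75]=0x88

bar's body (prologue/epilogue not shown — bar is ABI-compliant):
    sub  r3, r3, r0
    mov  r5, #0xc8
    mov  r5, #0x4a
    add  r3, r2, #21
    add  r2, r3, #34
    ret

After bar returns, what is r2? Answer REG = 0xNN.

REG = 0xd4

prologue: push r2 → mem[0x75]=0xd4, sp=0x75
body[0] sub  r3, r3, r0 → r3=0x69
body[1] mov  r5, #0xc8 → r5=0xc8
body[2] mov  r5, #0x4a → r5=0x4a
body[3] add  r3, r2, #21 → r3=0xe9
body[4] add  r2, r3, #34 → r2=0x0b
epilogue: pop r2=0xd4, sp=0x76
r2 is callee-saved → restored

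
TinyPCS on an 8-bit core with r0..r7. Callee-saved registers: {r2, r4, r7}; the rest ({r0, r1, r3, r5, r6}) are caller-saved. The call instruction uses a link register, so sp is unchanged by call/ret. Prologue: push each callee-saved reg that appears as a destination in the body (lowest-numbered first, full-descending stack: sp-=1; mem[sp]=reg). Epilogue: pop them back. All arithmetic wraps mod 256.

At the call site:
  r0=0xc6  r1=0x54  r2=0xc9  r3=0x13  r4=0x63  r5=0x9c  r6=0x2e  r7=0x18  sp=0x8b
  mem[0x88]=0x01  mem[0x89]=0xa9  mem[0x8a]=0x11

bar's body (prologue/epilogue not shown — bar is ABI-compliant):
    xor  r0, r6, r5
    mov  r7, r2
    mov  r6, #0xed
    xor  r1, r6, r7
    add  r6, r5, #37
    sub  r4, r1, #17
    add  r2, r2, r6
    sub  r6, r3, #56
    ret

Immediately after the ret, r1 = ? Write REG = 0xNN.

REG = 0x24

prologue: push r2 -> mem[0x8a]=0xc9, sp=0x8a
prologue: push r4 -> mem[0x89]=0x63, sp=0x89
prologue: push r7 -> mem[0x88]=0x18, sp=0x88
body[0] xor  r0, r6, r5 -> r0=0xb2
body[1] mov  r7, r2 -> r7=0xc9
body[2] mov  r6, #0xed -> r6=0xed
body[3] xor  r1, r6, r7 -> r1=0x24
body[4] add  r6, r5, #37 -> r6=0xc1
body[5] sub  r4, r1, #17 -> r4=0x13
body[6] add  r2, r2, r6 -> r2=0x8a
body[7] sub  r6, r3, #56 -> r6=0xdb
epilogue: pop r7=0x18, sp=0x89
epilogue: pop r4=0x63, sp=0x8a
epilogue: pop r2=0xc9, sp=0x8b
r1 is caller-saved -> body value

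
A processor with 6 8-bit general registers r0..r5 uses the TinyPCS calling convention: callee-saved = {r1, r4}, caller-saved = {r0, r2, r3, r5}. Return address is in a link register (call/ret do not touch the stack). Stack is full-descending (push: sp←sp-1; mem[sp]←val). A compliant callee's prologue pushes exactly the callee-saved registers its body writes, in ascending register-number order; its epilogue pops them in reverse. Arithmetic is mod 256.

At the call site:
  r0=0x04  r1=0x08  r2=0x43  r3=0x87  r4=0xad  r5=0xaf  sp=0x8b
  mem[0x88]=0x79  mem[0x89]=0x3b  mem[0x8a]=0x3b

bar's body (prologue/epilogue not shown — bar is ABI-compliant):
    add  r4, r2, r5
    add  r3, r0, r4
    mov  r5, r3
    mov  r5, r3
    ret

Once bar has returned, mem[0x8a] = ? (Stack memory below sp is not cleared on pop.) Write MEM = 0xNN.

MEM = 0xad

prologue: push r4 -> mem[0x8a]=0xad, sp=0x8a
body[0] add  r4, r2, r5 -> r4=0xf2
body[1] add  r3, r0, r4 -> r3=0xf6
body[2] mov  r5, r3 -> r5=0xf6
body[3] mov  r5, r3 -> r5=0xf6
epilogue: pop r4=0xad, sp=0x8b
prologue pushed ['r4'] at ['0x8a']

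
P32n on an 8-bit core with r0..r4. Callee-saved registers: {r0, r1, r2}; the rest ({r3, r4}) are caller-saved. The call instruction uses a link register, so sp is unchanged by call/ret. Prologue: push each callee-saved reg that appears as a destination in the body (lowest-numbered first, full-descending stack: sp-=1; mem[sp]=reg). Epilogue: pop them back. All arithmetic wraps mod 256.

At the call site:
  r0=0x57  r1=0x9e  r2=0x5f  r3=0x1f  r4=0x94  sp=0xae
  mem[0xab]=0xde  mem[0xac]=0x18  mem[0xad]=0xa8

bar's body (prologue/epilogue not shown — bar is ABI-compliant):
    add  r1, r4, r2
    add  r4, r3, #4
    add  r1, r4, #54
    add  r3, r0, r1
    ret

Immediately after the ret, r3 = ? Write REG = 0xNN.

prologue: push r1 -> mem[0xad]=0x9e, sp=0xad
body[0] add  r1, r4, r2 -> r1=0xf3
body[1] add  r4, r3, #4 -> r4=0x23
body[2] add  r1, r4, #54 -> r1=0x59
body[3] add  r3, r0, r1 -> r3=0xb0
epilogue: pop r1=0x9e, sp=0xae
r3 is caller-saved -> body value

REG = 0xb0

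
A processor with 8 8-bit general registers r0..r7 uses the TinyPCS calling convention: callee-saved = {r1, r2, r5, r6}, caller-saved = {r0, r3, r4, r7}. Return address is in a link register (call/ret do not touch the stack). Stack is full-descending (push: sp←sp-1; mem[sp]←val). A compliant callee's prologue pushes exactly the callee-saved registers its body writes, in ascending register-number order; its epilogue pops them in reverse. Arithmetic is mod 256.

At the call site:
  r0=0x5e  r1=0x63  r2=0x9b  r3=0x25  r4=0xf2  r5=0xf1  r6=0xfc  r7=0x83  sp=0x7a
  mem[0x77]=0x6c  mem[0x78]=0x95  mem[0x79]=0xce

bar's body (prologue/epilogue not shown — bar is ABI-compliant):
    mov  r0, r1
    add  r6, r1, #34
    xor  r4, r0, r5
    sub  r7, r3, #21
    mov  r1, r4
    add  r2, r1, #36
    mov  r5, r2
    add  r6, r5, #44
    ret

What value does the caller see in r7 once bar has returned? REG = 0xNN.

prologue: push r1 → mem[0x79]=0x63, sp=0x79
prologue: push r2 → mem[0x78]=0x9b, sp=0x78
prologue: push r5 → mem[0x77]=0xf1, sp=0x77
prologue: push r6 → mem[0x76]=0xfc, sp=0x76
body[0] mov  r0, r1 → r0=0x63
body[1] add  r6, r1, #34 → r6=0x85
body[2] xor  r4, r0, r5 → r4=0x92
body[3] sub  r7, r3, #21 → r7=0x10
body[4] mov  r1, r4 → r1=0x92
body[5] add  r2, r1, #36 → r2=0xb6
body[6] mov  r5, r2 → r5=0xb6
body[7] add  r6, r5, #44 → r6=0xe2
epilogue: pop r6=0xfc, sp=0x77
epilogue: pop r5=0xf1, sp=0x78
epilogue: pop r2=0x9b, sp=0x79
epilogue: pop r1=0x63, sp=0x7a
r7 is caller-saved → body value

REG = 0x10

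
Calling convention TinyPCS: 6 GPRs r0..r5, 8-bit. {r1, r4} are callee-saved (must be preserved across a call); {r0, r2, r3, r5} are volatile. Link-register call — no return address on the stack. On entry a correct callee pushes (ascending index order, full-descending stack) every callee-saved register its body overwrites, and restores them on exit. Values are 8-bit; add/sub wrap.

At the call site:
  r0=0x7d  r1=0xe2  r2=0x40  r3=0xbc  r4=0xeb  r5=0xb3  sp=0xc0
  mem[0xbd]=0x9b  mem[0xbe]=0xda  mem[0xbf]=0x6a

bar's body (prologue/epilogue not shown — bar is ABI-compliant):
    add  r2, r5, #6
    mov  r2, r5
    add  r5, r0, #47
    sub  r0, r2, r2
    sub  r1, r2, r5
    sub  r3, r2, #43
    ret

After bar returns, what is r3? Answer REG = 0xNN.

REG = 0x88

prologue: push r1 -> mem[0xbf]=0xe2, sp=0xbf
body[0] add  r2, r5, #6 -> r2=0xb9
body[1] mov  r2, r5 -> r2=0xb3
body[2] add  r5, r0, #47 -> r5=0xac
body[3] sub  r0, r2, r2 -> r0=0x00
body[4] sub  r1, r2, r5 -> r1=0x07
body[5] sub  r3, r2, #43 -> r3=0x88
epilogue: pop r1=0xe2, sp=0xc0
r3 is caller-saved -> body value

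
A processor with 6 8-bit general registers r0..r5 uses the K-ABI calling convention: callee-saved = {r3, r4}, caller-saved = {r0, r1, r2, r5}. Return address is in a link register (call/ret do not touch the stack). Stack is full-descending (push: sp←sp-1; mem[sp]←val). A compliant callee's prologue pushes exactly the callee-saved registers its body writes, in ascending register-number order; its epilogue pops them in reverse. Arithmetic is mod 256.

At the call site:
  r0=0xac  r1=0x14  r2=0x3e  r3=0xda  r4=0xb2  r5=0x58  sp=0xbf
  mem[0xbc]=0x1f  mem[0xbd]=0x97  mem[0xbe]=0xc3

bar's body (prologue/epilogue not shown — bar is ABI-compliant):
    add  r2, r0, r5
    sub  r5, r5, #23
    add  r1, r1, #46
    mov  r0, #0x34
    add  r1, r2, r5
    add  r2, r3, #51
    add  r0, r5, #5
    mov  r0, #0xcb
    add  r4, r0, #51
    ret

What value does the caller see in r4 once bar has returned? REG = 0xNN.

prologue: push r4 -> mem[0xbe]=0xb2, sp=0xbe
body[0] add  r2, r0, r5 -> r2=0x04
body[1] sub  r5, r5, #23 -> r5=0x41
body[2] add  r1, r1, #46 -> r1=0x42
body[3] mov  r0, #0x34 -> r0=0x34
body[4] add  r1, r2, r5 -> r1=0x45
body[5] add  r2, r3, #51 -> r2=0x0d
body[6] add  r0, r5, #5 -> r0=0x46
body[7] mov  r0, #0xcb -> r0=0xcb
body[8] add  r4, r0, #51 -> r4=0xfe
epilogue: pop r4=0xb2, sp=0xbf
r4 is callee-saved -> restored

REG = 0xb2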